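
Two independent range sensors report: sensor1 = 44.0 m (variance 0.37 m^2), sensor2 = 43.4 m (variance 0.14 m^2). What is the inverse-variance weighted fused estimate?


w1 = (1/var1) / (1/var1 + 1/var2)
   = 2.7027 / (2.7027 + 7.1429) = 0.2745
w2 = 1 - w1 = 0.7255
fused = w1*s1 + w2*s2 = 12.0784 + 31.4863
= 43.5647 m


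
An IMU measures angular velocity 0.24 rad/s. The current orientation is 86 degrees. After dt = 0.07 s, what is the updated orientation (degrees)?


delta_theta = w * dt = 0.24 * 0.07 = 0.0168 rad
= 0.9626 deg
theta_new = 86 + 0.9626 = 86.9626 deg


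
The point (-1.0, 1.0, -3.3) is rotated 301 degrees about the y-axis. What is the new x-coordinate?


Rotation about y-axis: x' = x*cos(theta) + z*sin(theta)
= -1.0 * 0.515 + -3.3 * -0.8572
= 2.3136


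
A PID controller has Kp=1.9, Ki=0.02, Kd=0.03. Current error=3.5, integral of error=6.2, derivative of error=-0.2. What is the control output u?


u = Kp*e + Ki*int(e) + Kd*de/dt
= 1.9*3.5 + 0.02*6.2 + 0.03*(-0.2)
= 6.65 + 0.124 + -0.006
= 6.768


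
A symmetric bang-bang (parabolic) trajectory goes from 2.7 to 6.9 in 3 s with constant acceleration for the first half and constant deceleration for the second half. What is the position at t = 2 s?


Symmetric rest-to-rest: each phase covers (pf-p0)/2 in time T/2. 0.5*a*(T/2)^2 = (pf-p0)/2 => a = 4*(pf-p0)/T^2
a = 4*(6.9-2.7)/3^2 = 1.8667
t = 2 is in the deceleration phase (t > T/2).
p = pf - 0.5*a*(T-t)^2 = 6.9 - 0.5*1.8667*1^2
= 5.9667


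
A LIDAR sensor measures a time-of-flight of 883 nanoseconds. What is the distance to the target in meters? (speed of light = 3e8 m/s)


tof = 883 ns = 8.83e-07 s
dist = c * tof / 2
= 3e8 * 8.83e-07 / 2
= 132.45 m


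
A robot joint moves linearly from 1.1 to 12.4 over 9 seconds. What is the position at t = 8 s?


s = t/T = 8/9 = 0.8889
p(t) = p0 + (pf-p0)*s
= 1.1 + (12.4 - 1.1) * 0.8889
= 11.1444


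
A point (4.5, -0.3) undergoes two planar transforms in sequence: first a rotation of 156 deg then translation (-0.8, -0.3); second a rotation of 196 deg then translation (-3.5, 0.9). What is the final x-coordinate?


After transform 1:
x1 = cos(156)*4.5 - sin(156)*-0.3 + -0.8 = -4.7889
y1 = sin(156)*4.5 + cos(156)*-0.3 + -0.3 = 1.8044
After transform 2:
x2 = cos(196)*-4.7889 - sin(196)*1.8044 + -3.5
= 1.6008


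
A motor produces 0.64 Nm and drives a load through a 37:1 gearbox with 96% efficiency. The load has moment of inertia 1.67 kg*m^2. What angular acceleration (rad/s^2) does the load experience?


tau_out = tau_motor * N * eta
= 0.64 * 37 * 0.96 = 22.7328 Nm
alpha = tau_out / I = 22.7328 / 1.67
= 13.6125 rad/s^2


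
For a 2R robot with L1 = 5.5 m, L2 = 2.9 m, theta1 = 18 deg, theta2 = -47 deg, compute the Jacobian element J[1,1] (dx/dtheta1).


J[1,1] = -L1*sin(t1) - L2*sin(t1+t2)
= -5.5*sin(18) - 2.9*sin(-29)
= -0.2936


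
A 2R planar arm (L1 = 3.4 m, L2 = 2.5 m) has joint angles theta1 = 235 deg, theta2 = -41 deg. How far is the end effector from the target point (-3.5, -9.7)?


End effector via forward kinematics:
x = L1*cos(t1) + L2*cos(t1+t2) = -4.3759
y = L1*sin(t1) + L2*sin(t1+t2) = -3.3899
Distance to target:
d = sqrt((-3.5 - -4.3759)^2 + (-9.7 - -3.3899)^2)
= sqrt(0.7672 + 39.8171)
= 6.3706 m


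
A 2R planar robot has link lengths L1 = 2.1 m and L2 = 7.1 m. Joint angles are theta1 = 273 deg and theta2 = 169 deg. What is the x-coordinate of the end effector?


Convert angles to radians: theta1 = 4.7647, theta2 = 2.9496
x = L1*cos(theta1) + L2*cos(theta1+theta2)
x = 0.1099 + 0.9881
x = 1.098


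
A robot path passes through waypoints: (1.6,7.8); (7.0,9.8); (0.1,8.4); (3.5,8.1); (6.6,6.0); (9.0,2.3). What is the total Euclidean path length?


Segment lengths:
  seg1 = sqrt((5.4)^2 + (2.0)^2) = 5.7585
  seg2 = sqrt((-6.9)^2 + (-1.4)^2) = 7.0406
  seg3 = sqrt((3.4)^2 + (-0.3)^2) = 3.4132
  seg4 = sqrt((3.1)^2 + (-2.1)^2) = 3.7443
  seg5 = sqrt((2.4)^2 + (-3.7)^2) = 4.4102
Total = 24.3668


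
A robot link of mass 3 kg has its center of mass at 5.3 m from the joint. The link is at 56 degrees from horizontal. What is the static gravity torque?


tau = m*g*L*cos(angle)
= 3 * 9.81 * 5.3 * cos(56 deg)
= 3 * 9.81 * 5.3 * 0.5592
= 87.2223 Nm


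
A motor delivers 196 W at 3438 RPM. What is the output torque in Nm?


omega = 3438 * 2*pi/60 = 360.0265 rad/s
tau = P / omega = 196 / 360.0265
= 0.5444 Nm


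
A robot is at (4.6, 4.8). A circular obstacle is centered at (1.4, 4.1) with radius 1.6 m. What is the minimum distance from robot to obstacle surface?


center_dist = sqrt((4.6-1.4)^2 + (4.8-4.1)^2)
= sqrt(10.24 + 0.49)
= 3.2757
min_dist = center_dist - radius = 3.2757 - 1.6 = 1.6757 m


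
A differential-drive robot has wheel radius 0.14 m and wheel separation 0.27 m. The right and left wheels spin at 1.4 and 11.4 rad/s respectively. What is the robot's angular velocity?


vR = r*wR = 0.14*1.4 = 0.196 m/s
vL = r*wL = 0.14*11.4 = 1.596 m/s
v = (vR+vL)/2 = 0.896 m/s
omega = (vR-vL)/L = -5.1852 rad/s
angular velocity = -5.1852 rad/s


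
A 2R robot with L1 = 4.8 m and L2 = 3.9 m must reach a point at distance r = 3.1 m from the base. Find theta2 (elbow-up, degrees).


cos(theta2) = (r^2 - L1^2 - L2^2) / (2*L1*L2)
cos(theta2) = (9.61 - 23.04 - 15.21) / 37.44
cos(theta2) = -0.764957
theta2 = 139.9032 degrees


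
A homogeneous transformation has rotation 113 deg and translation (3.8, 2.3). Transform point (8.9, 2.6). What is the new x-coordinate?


x' = cos(theta)*px - sin(theta)*py + tx
= -0.3907*8.9 - 0.9205*2.6 + 3.8
= -2.0708


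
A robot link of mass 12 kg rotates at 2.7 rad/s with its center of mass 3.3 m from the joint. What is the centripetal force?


F = m * omega^2 * r
= 12 * 2.7^2 * 3.3
= 12 * 7.29 * 3.3
= 288.684 N


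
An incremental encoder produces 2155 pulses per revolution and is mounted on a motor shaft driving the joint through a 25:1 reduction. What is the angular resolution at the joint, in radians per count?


counts per rev = 2155
effective counts at joint = 2155 * 25 = 53875
resolution = 2*pi / 53875
= 1.1663e-04 rad/count


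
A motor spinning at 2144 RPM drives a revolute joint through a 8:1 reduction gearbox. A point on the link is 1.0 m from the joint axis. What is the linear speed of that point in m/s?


omega_motor = 2144 * 2*pi/60 = 224.5192 rad/s
omega_joint = omega_motor / 8 = 28.0649 rad/s
v = omega_joint * r = 28.0649 * 1.0
= 28.0649 m/s


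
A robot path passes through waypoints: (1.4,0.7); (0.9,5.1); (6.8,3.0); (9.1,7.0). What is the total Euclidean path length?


Segment lengths:
  seg1 = sqrt((-0.5)^2 + (4.4)^2) = 4.4283
  seg2 = sqrt((5.9)^2 + (-2.1)^2) = 6.2626
  seg3 = sqrt((2.3)^2 + (4.0)^2) = 4.6141
Total = 15.305


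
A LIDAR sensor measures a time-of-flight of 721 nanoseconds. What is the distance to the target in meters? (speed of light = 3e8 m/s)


tof = 721 ns = 7.21e-07 s
dist = c * tof / 2
= 3e8 * 7.21e-07 / 2
= 108.15 m


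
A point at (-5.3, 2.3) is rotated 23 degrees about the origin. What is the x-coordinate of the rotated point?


x' = x*cos(theta) - y*sin(theta)
cos(23 deg) = 0.9205, sin(23 deg) = 0.3907
x' = -5.3 * 0.9205 - 2.3 * 0.3907
= -4.8787 - 0.8987
= -5.7774


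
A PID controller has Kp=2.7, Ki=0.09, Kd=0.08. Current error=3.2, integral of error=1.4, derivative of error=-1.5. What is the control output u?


u = Kp*e + Ki*int(e) + Kd*de/dt
= 2.7*3.2 + 0.09*1.4 + 0.08*(-1.5)
= 8.64 + 0.126 + -0.12
= 8.646


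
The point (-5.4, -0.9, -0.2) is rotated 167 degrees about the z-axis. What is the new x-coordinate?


Rotation about z-axis: x' = x*cos(theta) - y*sin(theta)
= -5.4 * -0.9744 - -0.9 * 0.225
= 5.4641


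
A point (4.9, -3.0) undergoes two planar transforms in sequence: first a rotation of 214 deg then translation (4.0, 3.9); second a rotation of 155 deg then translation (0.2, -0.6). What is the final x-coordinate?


After transform 1:
x1 = cos(214)*4.9 - sin(214)*-3.0 + 4.0 = -1.7399
y1 = sin(214)*4.9 + cos(214)*-3.0 + 3.9 = 3.6471
After transform 2:
x2 = cos(155)*-1.7399 - sin(155)*3.6471 + 0.2
= 0.2355


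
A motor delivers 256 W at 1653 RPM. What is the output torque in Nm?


omega = 1653 * 2*pi/60 = 173.1018 rad/s
tau = P / omega = 256 / 173.1018
= 1.4789 Nm


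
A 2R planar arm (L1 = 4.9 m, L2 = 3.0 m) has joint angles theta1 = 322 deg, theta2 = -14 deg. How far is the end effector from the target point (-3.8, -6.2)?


End effector via forward kinematics:
x = L1*cos(t1) + L2*cos(t1+t2) = 5.7082
y = L1*sin(t1) + L2*sin(t1+t2) = -5.3808
Distance to target:
d = sqrt((-3.8 - 5.7082)^2 + (-6.2 - -5.3808)^2)
= sqrt(90.4066 + 0.6711)
= 9.5435 m


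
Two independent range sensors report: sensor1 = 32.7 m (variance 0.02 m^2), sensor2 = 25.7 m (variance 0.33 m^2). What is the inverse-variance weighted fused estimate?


w1 = (1/var1) / (1/var1 + 1/var2)
   = 50.0 / (50.0 + 3.0303) = 0.9429
w2 = 1 - w1 = 0.0571
fused = w1*s1 + w2*s2 = 30.8314 + 1.4686
= 32.3 m


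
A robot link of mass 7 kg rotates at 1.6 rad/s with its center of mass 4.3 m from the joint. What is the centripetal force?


F = m * omega^2 * r
= 7 * 1.6^2 * 4.3
= 7 * 2.56 * 4.3
= 77.056 N


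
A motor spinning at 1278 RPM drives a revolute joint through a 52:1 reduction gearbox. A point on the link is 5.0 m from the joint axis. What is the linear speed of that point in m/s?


omega_motor = 1278 * 2*pi/60 = 133.8318 rad/s
omega_joint = omega_motor / 52 = 2.5737 rad/s
v = omega_joint * r = 2.5737 * 5.0
= 12.8684 m/s


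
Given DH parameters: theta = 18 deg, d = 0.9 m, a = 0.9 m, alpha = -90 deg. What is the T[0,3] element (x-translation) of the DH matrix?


T[0,3] = a * cos(theta)
= 0.9 * cos(18 deg)
= 0.9 * 0.9511
= 0.856


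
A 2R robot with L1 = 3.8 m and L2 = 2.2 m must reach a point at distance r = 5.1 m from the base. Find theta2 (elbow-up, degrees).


cos(theta2) = (r^2 - L1^2 - L2^2) / (2*L1*L2)
cos(theta2) = (26.01 - 14.44 - 4.84) / 16.72
cos(theta2) = 0.402512
theta2 = 66.2647 degrees


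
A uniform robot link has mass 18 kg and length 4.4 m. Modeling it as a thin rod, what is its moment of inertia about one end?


I = (1/3) * m * L^2
= (1/3) * 18 * 4.4^2
= 0.333333 * 18 * 19.36
= 116.16 kg*m^2


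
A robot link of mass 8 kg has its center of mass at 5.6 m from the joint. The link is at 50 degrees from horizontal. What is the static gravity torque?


tau = m*g*L*cos(angle)
= 8 * 9.81 * 5.6 * cos(50 deg)
= 8 * 9.81 * 5.6 * 0.6428
= 282.4974 Nm


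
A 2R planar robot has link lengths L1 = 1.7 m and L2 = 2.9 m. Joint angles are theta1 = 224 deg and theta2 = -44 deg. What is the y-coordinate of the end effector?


Convert angles to radians: theta1 = 3.9095, theta2 = -0.7679
y = L1*sin(theta1) + L2*sin(theta1+theta2)
y = -1.1809 + 0.0
y = -1.1809


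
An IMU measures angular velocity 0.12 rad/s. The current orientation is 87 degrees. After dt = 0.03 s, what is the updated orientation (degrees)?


delta_theta = w * dt = 0.12 * 0.03 = 0.0036 rad
= 0.2063 deg
theta_new = 87 + 0.2063 = 87.2063 deg


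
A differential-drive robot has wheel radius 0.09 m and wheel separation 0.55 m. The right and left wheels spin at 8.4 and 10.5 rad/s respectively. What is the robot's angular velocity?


vR = r*wR = 0.09*8.4 = 0.756 m/s
vL = r*wL = 0.09*10.5 = 0.945 m/s
v = (vR+vL)/2 = 0.8505 m/s
omega = (vR-vL)/L = -0.3436 rad/s
angular velocity = -0.3436 rad/s


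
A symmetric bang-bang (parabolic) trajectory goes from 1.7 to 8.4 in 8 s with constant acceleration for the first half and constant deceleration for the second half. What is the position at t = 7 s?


Symmetric rest-to-rest: each phase covers (pf-p0)/2 in time T/2. 0.5*a*(T/2)^2 = (pf-p0)/2 => a = 4*(pf-p0)/T^2
a = 4*(8.4-1.7)/8^2 = 0.4188
t = 7 is in the deceleration phase (t > T/2).
p = pf - 0.5*a*(T-t)^2 = 8.4 - 0.5*0.4188*1^2
= 8.1906


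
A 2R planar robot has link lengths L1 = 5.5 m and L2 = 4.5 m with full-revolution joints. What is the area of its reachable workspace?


r_max = L1 + L2 = 10.0 m
r_min = |L1 - L2| = 1.0 m
Area = pi*(r_max^2 - r_min^2)
= pi*(100.0 - 1.0)
= pi * 99.0
= 311.0177 m^2


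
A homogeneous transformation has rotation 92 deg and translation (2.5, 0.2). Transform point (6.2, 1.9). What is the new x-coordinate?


x' = cos(theta)*px - sin(theta)*py + tx
= -0.0349*6.2 - 0.9994*1.9 + 2.5
= 0.3848


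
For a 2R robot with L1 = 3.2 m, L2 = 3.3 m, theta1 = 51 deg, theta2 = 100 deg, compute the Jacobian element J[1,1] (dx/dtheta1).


J[1,1] = -L1*sin(t1) - L2*sin(t1+t2)
= -3.2*sin(51) - 3.3*sin(151)
= -4.0867


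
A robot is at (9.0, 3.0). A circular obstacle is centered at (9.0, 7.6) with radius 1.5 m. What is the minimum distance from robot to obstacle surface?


center_dist = sqrt((9.0-9.0)^2 + (3.0-7.6)^2)
= sqrt(0.0 + 21.16)
= 4.6
min_dist = center_dist - radius = 4.6 - 1.5 = 3.1 m


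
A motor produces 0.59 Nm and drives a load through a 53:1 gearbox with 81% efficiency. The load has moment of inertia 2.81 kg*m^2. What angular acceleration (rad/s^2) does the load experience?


tau_out = tau_motor * N * eta
= 0.59 * 53 * 0.81 = 25.3287 Nm
alpha = tau_out / I = 25.3287 / 2.81
= 9.0138 rad/s^2


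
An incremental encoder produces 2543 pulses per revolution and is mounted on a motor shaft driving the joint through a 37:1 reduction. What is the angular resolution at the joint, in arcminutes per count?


counts per rev = 2543
effective counts at joint = 2543 * 37 = 94091
resolution = 360*60 / 94091
= 0.2296 arcmin/count


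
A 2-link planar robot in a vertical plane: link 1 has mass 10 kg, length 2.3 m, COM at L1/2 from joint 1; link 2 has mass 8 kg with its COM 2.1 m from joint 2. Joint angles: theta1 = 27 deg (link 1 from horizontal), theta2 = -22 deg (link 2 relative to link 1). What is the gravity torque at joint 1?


Horizontal distance from joint 1 to link-1 COM:
  x_c1 = (L1/2)*cos(t1) = 1.15 * 0.891 = 1.0247 m
Horizontal distance from joint 1 to link-2 COM:
  x_c2 = L1*cos(t1) + Lc2*cos(t1+t2)
       = 2.3*0.891 + 2.1*0.9962 = 4.1413 m
tau1 = m1*g*x_c1 + m2*g*x_c2
     = 10*9.81*1.0247 + 8*9.81*4.1413
     = 100.5189 + 325.0111
     = 425.53 Nm


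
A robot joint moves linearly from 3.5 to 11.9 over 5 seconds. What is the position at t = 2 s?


s = t/T = 2/5 = 0.4
p(t) = p0 + (pf-p0)*s
= 3.5 + (11.9 - 3.5) * 0.4
= 6.86


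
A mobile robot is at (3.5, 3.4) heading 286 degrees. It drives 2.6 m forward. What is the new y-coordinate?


y_new = y0 + d*sin(theta)
= 3.4 + 2.6*sin(286)
= 3.4 + -2.4993
= 0.9007


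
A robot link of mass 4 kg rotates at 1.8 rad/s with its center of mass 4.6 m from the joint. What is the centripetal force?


F = m * omega^2 * r
= 4 * 1.8^2 * 4.6
= 4 * 3.24 * 4.6
= 59.616 N


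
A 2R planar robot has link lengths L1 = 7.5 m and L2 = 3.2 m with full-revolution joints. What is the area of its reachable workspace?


r_max = L1 + L2 = 10.7 m
r_min = |L1 - L2| = 4.3 m
Area = pi*(r_max^2 - r_min^2)
= pi*(114.49 - 18.49)
= pi * 96.0
= 301.5929 m^2


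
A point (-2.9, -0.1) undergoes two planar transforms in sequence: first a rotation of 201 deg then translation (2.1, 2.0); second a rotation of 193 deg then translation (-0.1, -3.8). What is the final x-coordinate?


After transform 1:
x1 = cos(201)*-2.9 - sin(201)*-0.1 + 2.1 = 4.7715
y1 = sin(201)*-2.9 + cos(201)*-0.1 + 2.0 = 3.1326
After transform 2:
x2 = cos(193)*4.7715 - sin(193)*3.1326 + -0.1
= -4.0446


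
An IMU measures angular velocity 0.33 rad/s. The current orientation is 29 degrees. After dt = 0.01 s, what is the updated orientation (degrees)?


delta_theta = w * dt = 0.33 * 0.01 = 0.0033 rad
= 0.1891 deg
theta_new = 29 + 0.1891 = 29.1891 deg


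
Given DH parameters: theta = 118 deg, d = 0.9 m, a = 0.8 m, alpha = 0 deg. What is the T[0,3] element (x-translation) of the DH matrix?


T[0,3] = a * cos(theta)
= 0.8 * cos(118 deg)
= 0.8 * -0.4695
= -0.3756


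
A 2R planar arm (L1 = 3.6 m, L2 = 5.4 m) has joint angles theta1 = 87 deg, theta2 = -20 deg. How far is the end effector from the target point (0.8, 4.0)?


End effector via forward kinematics:
x = L1*cos(t1) + L2*cos(t1+t2) = 2.2984
y = L1*sin(t1) + L2*sin(t1+t2) = 8.5658
Distance to target:
d = sqrt((0.8 - 2.2984)^2 + (4.0 - 8.5658)^2)
= sqrt(2.2451 + 20.8465)
= 4.8054 m


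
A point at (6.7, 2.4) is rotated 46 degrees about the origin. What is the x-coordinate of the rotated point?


x' = x*cos(theta) - y*sin(theta)
cos(46 deg) = 0.6947, sin(46 deg) = 0.7193
x' = 6.7 * 0.6947 - 2.4 * 0.7193
= 4.6542 - 1.7264
= 2.9278


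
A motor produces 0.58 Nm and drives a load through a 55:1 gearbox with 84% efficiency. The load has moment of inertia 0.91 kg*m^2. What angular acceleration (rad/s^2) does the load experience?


tau_out = tau_motor * N * eta
= 0.58 * 55 * 0.84 = 26.796 Nm
alpha = tau_out / I = 26.796 / 0.91
= 29.4462 rad/s^2


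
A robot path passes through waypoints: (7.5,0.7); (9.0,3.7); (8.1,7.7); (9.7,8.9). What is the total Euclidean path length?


Segment lengths:
  seg1 = sqrt((1.5)^2 + (3.0)^2) = 3.3541
  seg2 = sqrt((-0.9)^2 + (4.0)^2) = 4.1
  seg3 = sqrt((1.6)^2 + (1.2)^2) = 2.0
Total = 9.4541


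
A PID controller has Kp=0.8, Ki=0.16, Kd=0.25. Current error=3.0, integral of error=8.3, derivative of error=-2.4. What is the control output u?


u = Kp*e + Ki*int(e) + Kd*de/dt
= 0.8*3.0 + 0.16*8.3 + 0.25*(-2.4)
= 2.4 + 1.328 + -0.6
= 3.128


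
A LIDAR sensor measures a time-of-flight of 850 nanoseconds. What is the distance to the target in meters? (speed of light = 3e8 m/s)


tof = 850 ns = 8.5e-07 s
dist = c * tof / 2
= 3e8 * 8.5e-07 / 2
= 127.5 m


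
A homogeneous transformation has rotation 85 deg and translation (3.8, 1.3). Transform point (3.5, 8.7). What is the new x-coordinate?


x' = cos(theta)*px - sin(theta)*py + tx
= 0.0872*3.5 - 0.9962*8.7 + 3.8
= -4.5618


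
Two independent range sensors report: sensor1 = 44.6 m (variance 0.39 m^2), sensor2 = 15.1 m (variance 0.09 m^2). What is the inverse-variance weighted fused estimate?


w1 = (1/var1) / (1/var1 + 1/var2)
   = 2.5641 / (2.5641 + 11.1111) = 0.1875
w2 = 1 - w1 = 0.8125
fused = w1*s1 + w2*s2 = 8.3625 + 12.2687
= 20.6313 m


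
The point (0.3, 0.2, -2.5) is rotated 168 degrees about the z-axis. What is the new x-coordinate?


Rotation about z-axis: x' = x*cos(theta) - y*sin(theta)
= 0.3 * -0.9781 - 0.2 * 0.2079
= -0.335


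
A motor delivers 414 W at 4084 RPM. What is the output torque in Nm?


omega = 4084 * 2*pi/60 = 427.6755 rad/s
tau = P / omega = 414 / 427.6755
= 0.968 Nm


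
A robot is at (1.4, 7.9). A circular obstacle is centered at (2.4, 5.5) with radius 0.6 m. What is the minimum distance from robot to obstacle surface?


center_dist = sqrt((1.4-2.4)^2 + (7.9-5.5)^2)
= sqrt(1.0 + 5.76)
= 2.6
min_dist = center_dist - radius = 2.6 - 0.6 = 2.0 m


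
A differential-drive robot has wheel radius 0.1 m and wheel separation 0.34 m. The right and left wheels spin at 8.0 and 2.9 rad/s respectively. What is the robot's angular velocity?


vR = r*wR = 0.1*8.0 = 0.8 m/s
vL = r*wL = 0.1*2.9 = 0.29 m/s
v = (vR+vL)/2 = 0.545 m/s
omega = (vR-vL)/L = 1.5 rad/s
angular velocity = 1.5 rad/s


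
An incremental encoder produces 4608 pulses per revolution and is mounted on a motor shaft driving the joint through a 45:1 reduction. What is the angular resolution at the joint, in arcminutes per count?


counts per rev = 4608
effective counts at joint = 4608 * 45 = 207360
resolution = 360*60 / 207360
= 0.1042 arcmin/count


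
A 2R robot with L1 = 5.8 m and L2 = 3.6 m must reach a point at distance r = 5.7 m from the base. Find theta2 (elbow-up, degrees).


cos(theta2) = (r^2 - L1^2 - L2^2) / (2*L1*L2)
cos(theta2) = (32.49 - 33.64 - 12.96) / 41.76
cos(theta2) = -0.337883
theta2 = 109.748 degrees


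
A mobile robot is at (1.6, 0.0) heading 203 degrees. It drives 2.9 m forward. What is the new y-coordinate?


y_new = y0 + d*sin(theta)
= 0.0 + 2.9*sin(203)
= 0.0 + -1.1331
= -1.1331


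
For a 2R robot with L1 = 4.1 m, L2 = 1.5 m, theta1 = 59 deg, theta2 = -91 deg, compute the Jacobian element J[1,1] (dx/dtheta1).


J[1,1] = -L1*sin(t1) - L2*sin(t1+t2)
= -4.1*sin(59) - 1.5*sin(-32)
= -2.7195


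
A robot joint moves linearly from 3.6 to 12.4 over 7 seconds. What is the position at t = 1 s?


s = t/T = 1/7 = 0.1429
p(t) = p0 + (pf-p0)*s
= 3.6 + (12.4 - 3.6) * 0.1429
= 4.8571


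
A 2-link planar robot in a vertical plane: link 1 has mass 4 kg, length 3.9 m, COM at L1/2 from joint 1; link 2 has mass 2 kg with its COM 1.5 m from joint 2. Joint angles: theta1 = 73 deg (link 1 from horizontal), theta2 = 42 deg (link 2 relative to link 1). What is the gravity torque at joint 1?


Horizontal distance from joint 1 to link-1 COM:
  x_c1 = (L1/2)*cos(t1) = 1.95 * 0.2924 = 0.5701 m
Horizontal distance from joint 1 to link-2 COM:
  x_c2 = L1*cos(t1) + Lc2*cos(t1+t2)
       = 3.9*0.2924 + 1.5*-0.4226 = 0.5063 m
tau1 = m1*g*x_c1 + m2*g*x_c2
     = 4*9.81*0.5701 + 2*9.81*0.5063
     = 22.3717 + 9.934
     = 32.3057 Nm


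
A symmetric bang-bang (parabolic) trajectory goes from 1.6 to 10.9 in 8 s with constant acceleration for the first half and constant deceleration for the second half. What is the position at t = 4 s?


Symmetric rest-to-rest: each phase covers (pf-p0)/2 in time T/2. 0.5*a*(T/2)^2 = (pf-p0)/2 => a = 4*(pf-p0)/T^2
a = 4*(10.9-1.6)/8^2 = 0.5813
t = 4 is in the acceleration phase (t <= T/2).
p = p0 + 0.5*a*t^2 = 1.6 + 0.5*0.5813*4^2
= 6.25


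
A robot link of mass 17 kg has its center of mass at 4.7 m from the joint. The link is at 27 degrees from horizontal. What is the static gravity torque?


tau = m*g*L*cos(angle)
= 17 * 9.81 * 4.7 * cos(27 deg)
= 17 * 9.81 * 4.7 * 0.891
= 698.3878 Nm


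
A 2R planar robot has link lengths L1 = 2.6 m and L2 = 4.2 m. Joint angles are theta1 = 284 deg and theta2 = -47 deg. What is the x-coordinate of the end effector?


Convert angles to radians: theta1 = 4.9567, theta2 = -0.8203
x = L1*cos(theta1) + L2*cos(theta1+theta2)
x = 0.629 + -2.2875
x = -1.6585


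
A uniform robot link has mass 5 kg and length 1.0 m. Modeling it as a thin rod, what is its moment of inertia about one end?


I = (1/3) * m * L^2
= (1/3) * 5 * 1.0^2
= 0.333333 * 5 * 1.0
= 1.6667 kg*m^2


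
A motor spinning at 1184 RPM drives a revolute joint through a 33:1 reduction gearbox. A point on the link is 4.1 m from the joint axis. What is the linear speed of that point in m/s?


omega_motor = 1184 * 2*pi/60 = 123.9882 rad/s
omega_joint = omega_motor / 33 = 3.7572 rad/s
v = omega_joint * r = 3.7572 * 4.1
= 15.4046 m/s


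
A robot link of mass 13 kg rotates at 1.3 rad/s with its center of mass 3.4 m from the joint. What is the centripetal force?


F = m * omega^2 * r
= 13 * 1.3^2 * 3.4
= 13 * 1.69 * 3.4
= 74.698 N


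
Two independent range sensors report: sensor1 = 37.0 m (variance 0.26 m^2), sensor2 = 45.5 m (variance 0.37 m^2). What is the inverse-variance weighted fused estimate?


w1 = (1/var1) / (1/var1 + 1/var2)
   = 3.8462 / (3.8462 + 2.7027) = 0.5873
w2 = 1 - w1 = 0.4127
fused = w1*s1 + w2*s2 = 21.7302 + 18.7778
= 40.5079 m


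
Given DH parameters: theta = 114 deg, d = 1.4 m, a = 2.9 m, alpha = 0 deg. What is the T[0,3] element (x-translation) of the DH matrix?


T[0,3] = a * cos(theta)
= 2.9 * cos(114 deg)
= 2.9 * -0.4067
= -1.1795


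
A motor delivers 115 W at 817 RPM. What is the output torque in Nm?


omega = 817 * 2*pi/60 = 85.556 rad/s
tau = P / omega = 115 / 85.556
= 1.3441 Nm


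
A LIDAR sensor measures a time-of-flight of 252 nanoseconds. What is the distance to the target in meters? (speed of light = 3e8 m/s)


tof = 252 ns = 2.52e-07 s
dist = c * tof / 2
= 3e8 * 2.52e-07 / 2
= 37.8 m


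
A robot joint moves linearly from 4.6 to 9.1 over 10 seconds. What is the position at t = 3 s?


s = t/T = 3/10 = 0.3
p(t) = p0 + (pf-p0)*s
= 4.6 + (9.1 - 4.6) * 0.3
= 5.95


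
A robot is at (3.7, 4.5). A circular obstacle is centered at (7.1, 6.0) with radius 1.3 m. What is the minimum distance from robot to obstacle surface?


center_dist = sqrt((3.7-7.1)^2 + (4.5-6.0)^2)
= sqrt(11.56 + 2.25)
= 3.7162
min_dist = center_dist - radius = 3.7162 - 1.3 = 2.4162 m


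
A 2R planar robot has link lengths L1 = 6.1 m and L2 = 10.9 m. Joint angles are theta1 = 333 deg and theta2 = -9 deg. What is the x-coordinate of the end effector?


Convert angles to radians: theta1 = 5.8119, theta2 = -0.1571
x = L1*cos(theta1) + L2*cos(theta1+theta2)
x = 5.4351 + 8.8183
x = 14.2534


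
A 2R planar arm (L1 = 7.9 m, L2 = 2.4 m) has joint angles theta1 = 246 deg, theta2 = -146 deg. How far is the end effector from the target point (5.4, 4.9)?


End effector via forward kinematics:
x = L1*cos(t1) + L2*cos(t1+t2) = -3.63
y = L1*sin(t1) + L2*sin(t1+t2) = -4.8535
Distance to target:
d = sqrt((5.4 - -3.63)^2 + (4.9 - -4.8535)^2)
= sqrt(81.5405 + 95.1302)
= 13.2918 m


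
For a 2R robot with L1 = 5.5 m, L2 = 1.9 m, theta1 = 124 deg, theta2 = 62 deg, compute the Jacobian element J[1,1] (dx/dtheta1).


J[1,1] = -L1*sin(t1) - L2*sin(t1+t2)
= -5.5*sin(124) - 1.9*sin(186)
= -4.3611


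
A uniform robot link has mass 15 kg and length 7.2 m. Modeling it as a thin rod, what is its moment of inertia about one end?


I = (1/3) * m * L^2
= (1/3) * 15 * 7.2^2
= 0.333333 * 15 * 51.84
= 259.2 kg*m^2


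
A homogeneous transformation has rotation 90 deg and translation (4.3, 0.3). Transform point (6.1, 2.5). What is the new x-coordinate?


x' = cos(theta)*px - sin(theta)*py + tx
= 0.0*6.1 - 1.0*2.5 + 4.3
= 1.8


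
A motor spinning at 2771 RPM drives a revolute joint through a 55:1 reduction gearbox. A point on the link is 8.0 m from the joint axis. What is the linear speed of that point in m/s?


omega_motor = 2771 * 2*pi/60 = 290.1784 rad/s
omega_joint = omega_motor / 55 = 5.276 rad/s
v = omega_joint * r = 5.276 * 8.0
= 42.2078 m/s


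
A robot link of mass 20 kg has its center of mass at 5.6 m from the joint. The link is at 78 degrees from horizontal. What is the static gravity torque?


tau = m*g*L*cos(angle)
= 20 * 9.81 * 5.6 * cos(78 deg)
= 20 * 9.81 * 5.6 * 0.2079
= 228.4367 Nm


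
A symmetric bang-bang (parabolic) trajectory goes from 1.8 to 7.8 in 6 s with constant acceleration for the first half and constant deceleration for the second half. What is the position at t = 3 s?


Symmetric rest-to-rest: each phase covers (pf-p0)/2 in time T/2. 0.5*a*(T/2)^2 = (pf-p0)/2 => a = 4*(pf-p0)/T^2
a = 4*(7.8-1.8)/6^2 = 0.6667
t = 3 is in the acceleration phase (t <= T/2).
p = p0 + 0.5*a*t^2 = 1.8 + 0.5*0.6667*3^2
= 4.8


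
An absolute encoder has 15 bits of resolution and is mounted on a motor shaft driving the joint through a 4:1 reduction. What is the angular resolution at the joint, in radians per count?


counts = 2^15 = 32768
effective counts at joint = 32768 * 4 = 131072
resolution = 2*pi / 131072
= 4.7937e-05 rad/count


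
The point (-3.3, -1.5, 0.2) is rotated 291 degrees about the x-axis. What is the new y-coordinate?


Rotation about x-axis: y' = y*cos(theta) - z*sin(theta)
= -1.5 * 0.3584 - 0.2 * -0.9336
= -0.3508


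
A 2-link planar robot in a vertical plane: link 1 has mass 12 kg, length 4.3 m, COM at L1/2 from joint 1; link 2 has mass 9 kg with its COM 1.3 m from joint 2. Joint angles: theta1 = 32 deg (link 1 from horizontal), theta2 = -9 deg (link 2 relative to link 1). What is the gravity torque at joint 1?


Horizontal distance from joint 1 to link-1 COM:
  x_c1 = (L1/2)*cos(t1) = 2.15 * 0.848 = 1.8233 m
Horizontal distance from joint 1 to link-2 COM:
  x_c2 = L1*cos(t1) + Lc2*cos(t1+t2)
       = 4.3*0.848 + 1.3*0.9205 = 4.8433 m
tau1 = m1*g*x_c1 + m2*g*x_c2
     = 12*9.81*1.8233 + 9*9.81*4.8433
     = 214.6393 + 427.6117
     = 642.251 Nm


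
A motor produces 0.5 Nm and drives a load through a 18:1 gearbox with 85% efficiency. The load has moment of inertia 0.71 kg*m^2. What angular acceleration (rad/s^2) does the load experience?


tau_out = tau_motor * N * eta
= 0.5 * 18 * 0.85 = 7.65 Nm
alpha = tau_out / I = 7.65 / 0.71
= 10.7746 rad/s^2


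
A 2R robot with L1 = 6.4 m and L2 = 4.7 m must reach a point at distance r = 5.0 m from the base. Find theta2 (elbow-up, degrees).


cos(theta2) = (r^2 - L1^2 - L2^2) / (2*L1*L2)
cos(theta2) = (25.0 - 40.96 - 22.09) / 60.16
cos(theta2) = -0.63248
theta2 = 129.2333 degrees


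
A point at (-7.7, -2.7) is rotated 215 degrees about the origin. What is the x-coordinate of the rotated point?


x' = x*cos(theta) - y*sin(theta)
cos(215 deg) = -0.8192, sin(215 deg) = -0.5736
x' = -7.7 * -0.8192 - -2.7 * -0.5736
= 6.3075 - 1.5487
= 4.7588


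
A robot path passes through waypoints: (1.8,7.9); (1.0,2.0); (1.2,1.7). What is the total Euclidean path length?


Segment lengths:
  seg1 = sqrt((-0.8)^2 + (-5.9)^2) = 5.954
  seg2 = sqrt((0.2)^2 + (-0.3)^2) = 0.3606
Total = 6.3145


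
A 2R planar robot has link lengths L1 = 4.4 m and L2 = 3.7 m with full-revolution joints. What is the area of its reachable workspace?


r_max = L1 + L2 = 8.1 m
r_min = |L1 - L2| = 0.7 m
Area = pi*(r_max^2 - r_min^2)
= pi*(65.61 - 0.49)
= pi * 65.12
= 204.5805 m^2


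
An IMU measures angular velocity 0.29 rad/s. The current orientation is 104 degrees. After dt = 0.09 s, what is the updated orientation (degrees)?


delta_theta = w * dt = 0.29 * 0.09 = 0.0261 rad
= 1.4954 deg
theta_new = 104 + 1.4954 = 105.4954 deg


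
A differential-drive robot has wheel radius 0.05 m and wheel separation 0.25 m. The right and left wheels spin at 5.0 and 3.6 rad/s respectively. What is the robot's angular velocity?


vR = r*wR = 0.05*5.0 = 0.25 m/s
vL = r*wL = 0.05*3.6 = 0.18 m/s
v = (vR+vL)/2 = 0.215 m/s
omega = (vR-vL)/L = 0.28 rad/s
angular velocity = 0.28 rad/s


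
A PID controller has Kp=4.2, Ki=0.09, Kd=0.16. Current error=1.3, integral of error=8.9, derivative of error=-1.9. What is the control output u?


u = Kp*e + Ki*int(e) + Kd*de/dt
= 4.2*1.3 + 0.09*8.9 + 0.16*(-1.9)
= 5.46 + 0.801 + -0.304
= 5.957


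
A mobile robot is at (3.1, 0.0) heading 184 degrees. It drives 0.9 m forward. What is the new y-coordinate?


y_new = y0 + d*sin(theta)
= 0.0 + 0.9*sin(184)
= 0.0 + -0.0628
= -0.0628


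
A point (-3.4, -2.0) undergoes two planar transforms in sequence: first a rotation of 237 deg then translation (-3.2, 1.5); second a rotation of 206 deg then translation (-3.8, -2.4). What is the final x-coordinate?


After transform 1:
x1 = cos(237)*-3.4 - sin(237)*-2.0 + -3.2 = -3.0256
y1 = sin(237)*-3.4 + cos(237)*-2.0 + 1.5 = 5.4408
After transform 2:
x2 = cos(206)*-3.0256 - sin(206)*5.4408 + -3.8
= 1.3044


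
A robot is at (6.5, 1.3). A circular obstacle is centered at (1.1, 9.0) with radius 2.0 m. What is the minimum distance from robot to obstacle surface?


center_dist = sqrt((6.5-1.1)^2 + (1.3-9.0)^2)
= sqrt(29.16 + 59.29)
= 9.4048
min_dist = center_dist - radius = 9.4048 - 2.0 = 7.4048 m


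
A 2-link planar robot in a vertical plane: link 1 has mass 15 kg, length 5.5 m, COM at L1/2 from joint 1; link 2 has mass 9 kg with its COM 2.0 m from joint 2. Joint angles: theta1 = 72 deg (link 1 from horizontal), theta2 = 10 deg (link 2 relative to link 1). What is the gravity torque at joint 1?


Horizontal distance from joint 1 to link-1 COM:
  x_c1 = (L1/2)*cos(t1) = 2.75 * 0.309 = 0.8498 m
Horizontal distance from joint 1 to link-2 COM:
  x_c2 = L1*cos(t1) + Lc2*cos(t1+t2)
       = 5.5*0.309 + 2.0*0.1392 = 1.9779 m
tau1 = m1*g*x_c1 + m2*g*x_c2
     = 15*9.81*0.8498 + 9*9.81*1.9779
     = 125.0476 + 174.6323
     = 299.6799 Nm


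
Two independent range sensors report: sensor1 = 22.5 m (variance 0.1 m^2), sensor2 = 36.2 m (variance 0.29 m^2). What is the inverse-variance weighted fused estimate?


w1 = (1/var1) / (1/var1 + 1/var2)
   = 10.0 / (10.0 + 3.4483) = 0.7436
w2 = 1 - w1 = 0.2564
fused = w1*s1 + w2*s2 = 16.7308 + 9.2821
= 26.0128 m


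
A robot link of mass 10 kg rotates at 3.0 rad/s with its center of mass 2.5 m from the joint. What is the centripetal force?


F = m * omega^2 * r
= 10 * 3.0^2 * 2.5
= 10 * 9.0 * 2.5
= 225.0 N


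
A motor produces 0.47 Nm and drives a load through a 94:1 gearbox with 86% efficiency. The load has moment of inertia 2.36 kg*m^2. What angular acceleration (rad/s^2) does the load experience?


tau_out = tau_motor * N * eta
= 0.47 * 94 * 0.86 = 37.9948 Nm
alpha = tau_out / I = 37.9948 / 2.36
= 16.0995 rad/s^2


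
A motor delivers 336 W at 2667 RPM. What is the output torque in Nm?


omega = 2667 * 2*pi/60 = 279.2876 rad/s
tau = P / omega = 336 / 279.2876
= 1.2031 Nm


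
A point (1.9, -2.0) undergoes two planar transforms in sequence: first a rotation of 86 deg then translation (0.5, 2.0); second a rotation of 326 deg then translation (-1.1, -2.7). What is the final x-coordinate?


After transform 1:
x1 = cos(86)*1.9 - sin(86)*-2.0 + 0.5 = 2.6277
y1 = sin(86)*1.9 + cos(86)*-2.0 + 2.0 = 3.7559
After transform 2:
x2 = cos(326)*2.6277 - sin(326)*3.7559 + -1.1
= 3.1787


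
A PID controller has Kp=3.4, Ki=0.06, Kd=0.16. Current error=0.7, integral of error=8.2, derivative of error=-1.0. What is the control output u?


u = Kp*e + Ki*int(e) + Kd*de/dt
= 3.4*0.7 + 0.06*8.2 + 0.16*(-1.0)
= 2.38 + 0.492 + -0.16
= 2.712


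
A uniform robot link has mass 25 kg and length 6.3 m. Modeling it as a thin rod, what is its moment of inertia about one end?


I = (1/3) * m * L^2
= (1/3) * 25 * 6.3^2
= 0.333333 * 25 * 39.69
= 330.75 kg*m^2


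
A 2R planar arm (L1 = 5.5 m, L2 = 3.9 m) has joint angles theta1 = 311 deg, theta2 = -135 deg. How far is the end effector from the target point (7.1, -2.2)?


End effector via forward kinematics:
x = L1*cos(t1) + L2*cos(t1+t2) = -0.2822
y = L1*sin(t1) + L2*sin(t1+t2) = -3.8789
Distance to target:
d = sqrt((7.1 - -0.2822)^2 + (-2.2 - -3.8789)^2)
= sqrt(54.4965 + 2.8185)
= 7.5707 m


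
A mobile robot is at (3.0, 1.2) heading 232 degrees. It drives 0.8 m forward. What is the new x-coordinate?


x_new = x0 + d*cos(theta)
= 3.0 + 0.8*cos(232)
= 3.0 + -0.4925
= 2.5075


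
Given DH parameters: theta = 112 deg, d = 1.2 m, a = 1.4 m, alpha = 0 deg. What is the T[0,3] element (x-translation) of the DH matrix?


T[0,3] = a * cos(theta)
= 1.4 * cos(112 deg)
= 1.4 * -0.3746
= -0.5244


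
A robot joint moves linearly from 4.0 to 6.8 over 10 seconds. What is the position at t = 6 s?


s = t/T = 6/10 = 0.6
p(t) = p0 + (pf-p0)*s
= 4.0 + (6.8 - 4.0) * 0.6
= 5.68


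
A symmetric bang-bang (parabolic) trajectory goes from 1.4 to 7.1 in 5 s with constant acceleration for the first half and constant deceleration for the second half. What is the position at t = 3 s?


Symmetric rest-to-rest: each phase covers (pf-p0)/2 in time T/2. 0.5*a*(T/2)^2 = (pf-p0)/2 => a = 4*(pf-p0)/T^2
a = 4*(7.1-1.4)/5^2 = 0.912
t = 3 is in the deceleration phase (t > T/2).
p = pf - 0.5*a*(T-t)^2 = 7.1 - 0.5*0.912*2^2
= 5.276


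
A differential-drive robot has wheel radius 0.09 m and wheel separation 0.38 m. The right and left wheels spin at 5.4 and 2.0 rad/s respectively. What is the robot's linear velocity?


vR = r*wR = 0.09*5.4 = 0.486 m/s
vL = r*wL = 0.09*2.0 = 0.18 m/s
v = (vR+vL)/2 = 0.333 m/s
omega = (vR-vL)/L = 0.8053 rad/s
linear velocity = 0.333 m/s


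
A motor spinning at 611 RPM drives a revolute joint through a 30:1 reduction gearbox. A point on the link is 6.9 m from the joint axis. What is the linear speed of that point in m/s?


omega_motor = 611 * 2*pi/60 = 63.9838 rad/s
omega_joint = omega_motor / 30 = 2.1328 rad/s
v = omega_joint * r = 2.1328 * 6.9
= 14.7163 m/s


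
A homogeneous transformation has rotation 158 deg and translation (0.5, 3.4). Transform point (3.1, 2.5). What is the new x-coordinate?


x' = cos(theta)*px - sin(theta)*py + tx
= -0.9272*3.1 - 0.3746*2.5 + 0.5
= -3.3108


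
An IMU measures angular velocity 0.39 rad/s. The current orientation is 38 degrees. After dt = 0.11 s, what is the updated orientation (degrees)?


delta_theta = w * dt = 0.39 * 0.11 = 0.0429 rad
= 2.458 deg
theta_new = 38 + 2.458 = 40.458 deg


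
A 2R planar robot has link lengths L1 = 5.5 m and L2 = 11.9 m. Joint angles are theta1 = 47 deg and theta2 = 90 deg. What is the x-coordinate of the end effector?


Convert angles to radians: theta1 = 0.8203, theta2 = 1.5708
x = L1*cos(theta1) + L2*cos(theta1+theta2)
x = 3.751 + -8.7031
x = -4.9521


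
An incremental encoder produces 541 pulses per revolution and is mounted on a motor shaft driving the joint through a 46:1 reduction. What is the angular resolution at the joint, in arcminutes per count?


counts per rev = 541
effective counts at joint = 541 * 46 = 24886
resolution = 360*60 / 24886
= 0.868 arcmin/count


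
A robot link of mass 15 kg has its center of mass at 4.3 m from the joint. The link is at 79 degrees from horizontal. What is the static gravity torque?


tau = m*g*L*cos(angle)
= 15 * 9.81 * 4.3 * cos(79 deg)
= 15 * 9.81 * 4.3 * 0.1908
= 120.7334 Nm


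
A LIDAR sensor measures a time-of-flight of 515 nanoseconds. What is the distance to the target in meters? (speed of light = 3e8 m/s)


tof = 515 ns = 5.15e-07 s
dist = c * tof / 2
= 3e8 * 5.15e-07 / 2
= 77.25 m


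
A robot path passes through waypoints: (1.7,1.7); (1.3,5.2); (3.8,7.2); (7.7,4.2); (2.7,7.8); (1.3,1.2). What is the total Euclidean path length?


Segment lengths:
  seg1 = sqrt((-0.4)^2 + (3.5)^2) = 3.5228
  seg2 = sqrt((2.5)^2 + (2.0)^2) = 3.2016
  seg3 = sqrt((3.9)^2 + (-3.0)^2) = 4.9204
  seg4 = sqrt((-5.0)^2 + (3.6)^2) = 6.1612
  seg5 = sqrt((-1.4)^2 + (-6.6)^2) = 6.7469
Total = 24.5527


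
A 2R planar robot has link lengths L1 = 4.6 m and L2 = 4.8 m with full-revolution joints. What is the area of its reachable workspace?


r_max = L1 + L2 = 9.4 m
r_min = |L1 - L2| = 0.2 m
Area = pi*(r_max^2 - r_min^2)
= pi*(88.36 - 0.04)
= pi * 88.32
= 277.4655 m^2


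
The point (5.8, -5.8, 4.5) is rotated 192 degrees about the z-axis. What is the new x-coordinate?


Rotation about z-axis: x' = x*cos(theta) - y*sin(theta)
= 5.8 * -0.9781 - -5.8 * -0.2079
= -6.8791


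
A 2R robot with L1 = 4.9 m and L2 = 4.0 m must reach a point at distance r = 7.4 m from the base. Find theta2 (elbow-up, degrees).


cos(theta2) = (r^2 - L1^2 - L2^2) / (2*L1*L2)
cos(theta2) = (54.76 - 24.01 - 16.0) / 39.2
cos(theta2) = 0.376276
theta2 = 67.8968 degrees


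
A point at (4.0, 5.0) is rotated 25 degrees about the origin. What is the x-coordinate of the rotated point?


x' = x*cos(theta) - y*sin(theta)
cos(25 deg) = 0.9063, sin(25 deg) = 0.4226
x' = 4.0 * 0.9063 - 5.0 * 0.4226
= 3.6252 - 2.1131
= 1.5121


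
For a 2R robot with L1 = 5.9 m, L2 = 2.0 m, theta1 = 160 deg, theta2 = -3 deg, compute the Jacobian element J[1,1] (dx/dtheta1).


J[1,1] = -L1*sin(t1) - L2*sin(t1+t2)
= -5.9*sin(160) - 2.0*sin(157)
= -2.7994


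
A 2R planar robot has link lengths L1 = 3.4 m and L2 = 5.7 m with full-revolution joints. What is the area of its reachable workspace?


r_max = L1 + L2 = 9.1 m
r_min = |L1 - L2| = 2.3 m
Area = pi*(r_max^2 - r_min^2)
= pi*(82.81 - 5.29)
= pi * 77.52
= 243.5363 m^2


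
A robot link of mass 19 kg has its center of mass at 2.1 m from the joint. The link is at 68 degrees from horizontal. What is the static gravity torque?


tau = m*g*L*cos(angle)
= 19 * 9.81 * 2.1 * cos(68 deg)
= 19 * 9.81 * 2.1 * 0.3746
= 146.6281 Nm


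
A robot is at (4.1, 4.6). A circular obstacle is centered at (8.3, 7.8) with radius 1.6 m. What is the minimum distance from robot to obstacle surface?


center_dist = sqrt((4.1-8.3)^2 + (4.6-7.8)^2)
= sqrt(17.64 + 10.24)
= 5.2802
min_dist = center_dist - radius = 5.2802 - 1.6 = 3.6802 m


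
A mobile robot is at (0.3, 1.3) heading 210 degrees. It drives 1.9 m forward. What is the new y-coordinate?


y_new = y0 + d*sin(theta)
= 1.3 + 1.9*sin(210)
= 1.3 + -0.95
= 0.35
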